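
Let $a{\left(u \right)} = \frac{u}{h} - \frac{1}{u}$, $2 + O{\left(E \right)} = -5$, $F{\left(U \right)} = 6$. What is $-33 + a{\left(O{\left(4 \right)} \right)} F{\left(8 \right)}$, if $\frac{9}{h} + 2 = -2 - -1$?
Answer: $- \frac{127}{7} \approx -18.143$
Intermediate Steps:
$h = -3$ ($h = \frac{9}{-2 - 1} = \frac{9}{-3} = 9 \left(- \frac{1}{3}\right) = -3$)
$O{\left(E \right)} = -7$ ($O{\left(E \right)} = -2 - 5 = -7$)
$a{\left(u \right)} = - \frac{1}{u} - \frac{u}{3}$ ($a{\left(u \right)} = \frac{u}{-3} - \frac{1}{u} = u \left(- \frac{1}{3}\right) - \frac{1}{u} = - \frac{u}{3} - \frac{1}{u} = - \frac{1}{u} - \frac{u}{3}$)
$-33 + a{\left(O{\left(4 \right)} \right)} F{\left(8 \right)} = -33 + \left(- \frac{1}{-7} - - \frac{7}{3}\right) 6 = -33 + \left(\left(-1\right) \left(- \frac{1}{7}\right) + \frac{7}{3}\right) 6 = -33 + \left(\frac{1}{7} + \frac{7}{3}\right) 6 = -33 + \frac{52}{21} \cdot 6 = -33 + \frac{104}{7} = - \frac{127}{7}$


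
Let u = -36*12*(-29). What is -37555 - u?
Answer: -50083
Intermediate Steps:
u = 12528 (u = -432*(-29) = 12528)
-37555 - u = -37555 - 1*12528 = -37555 - 12528 = -50083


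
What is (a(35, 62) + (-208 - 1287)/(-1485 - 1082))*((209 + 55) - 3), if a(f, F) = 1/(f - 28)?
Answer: 3401352/17969 ≈ 189.29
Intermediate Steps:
a(f, F) = 1/(-28 + f)
(a(35, 62) + (-208 - 1287)/(-1485 - 1082))*((209 + 55) - 3) = (1/(-28 + 35) + (-208 - 1287)/(-1485 - 1082))*((209 + 55) - 3) = (1/7 - 1495/(-2567))*(264 - 3) = (⅐ - 1495*(-1/2567))*261 = (⅐ + 1495/2567)*261 = (13032/17969)*261 = 3401352/17969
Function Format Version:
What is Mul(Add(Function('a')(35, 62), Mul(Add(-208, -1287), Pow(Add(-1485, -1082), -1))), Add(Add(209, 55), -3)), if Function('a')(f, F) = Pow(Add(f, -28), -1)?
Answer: Rational(3401352, 17969) ≈ 189.29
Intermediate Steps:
Function('a')(f, F) = Pow(Add(-28, f), -1)
Mul(Add(Function('a')(35, 62), Mul(Add(-208, -1287), Pow(Add(-1485, -1082), -1))), Add(Add(209, 55), -3)) = Mul(Add(Pow(Add(-28, 35), -1), Mul(Add(-208, -1287), Pow(Add(-1485, -1082), -1))), Add(Add(209, 55), -3)) = Mul(Add(Pow(7, -1), Mul(-1495, Pow(-2567, -1))), Add(264, -3)) = Mul(Add(Rational(1, 7), Mul(-1495, Rational(-1, 2567))), 261) = Mul(Add(Rational(1, 7), Rational(1495, 2567)), 261) = Mul(Rational(13032, 17969), 261) = Rational(3401352, 17969)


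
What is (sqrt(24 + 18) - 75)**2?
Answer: (75 - sqrt(42))**2 ≈ 4694.9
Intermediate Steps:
(sqrt(24 + 18) - 75)**2 = (sqrt(42) - 75)**2 = (-75 + sqrt(42))**2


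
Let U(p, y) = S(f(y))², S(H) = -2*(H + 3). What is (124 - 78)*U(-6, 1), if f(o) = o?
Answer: 2944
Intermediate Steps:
S(H) = -6 - 2*H (S(H) = -2*(3 + H) = -6 - 2*H)
U(p, y) = (-6 - 2*y)²
(124 - 78)*U(-6, 1) = (124 - 78)*(4*(3 + 1)²) = 46*(4*4²) = 46*(4*16) = 46*64 = 2944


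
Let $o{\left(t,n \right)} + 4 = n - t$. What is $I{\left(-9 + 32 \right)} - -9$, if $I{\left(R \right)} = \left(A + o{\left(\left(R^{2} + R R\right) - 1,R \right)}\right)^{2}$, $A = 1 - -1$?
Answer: $1073305$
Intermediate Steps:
$o{\left(t,n \right)} = -4 + n - t$ ($o{\left(t,n \right)} = -4 + \left(n - t\right) = -4 + n - t$)
$A = 2$ ($A = 1 + 1 = 2$)
$I{\left(R \right)} = \left(-1 + R - 2 R^{2}\right)^{2}$ ($I{\left(R \right)} = \left(2 - \left(3 + R^{2} - R + R R\right)\right)^{2} = \left(2 - \left(3 - R + 2 R^{2}\right)\right)^{2} = \left(-1 + R - 2 R^{2}\right)^{2}$)
$I{\left(-9 + 32 \right)} - -9 = \left(1 - \left(-9 + 32\right) + 2 \left(-9 + 32\right)^{2}\right)^{2} - -9 = \left(1 - 23 + 2 \cdot 23^{2}\right)^{2} + 9 = \left(1 - 23 + 2 \cdot 529\right)^{2} + 9 = \left(1 - 23 + 1058\right)^{2} + 9 = 1036^{2} + 9 = 1073296 + 9 = 1073305$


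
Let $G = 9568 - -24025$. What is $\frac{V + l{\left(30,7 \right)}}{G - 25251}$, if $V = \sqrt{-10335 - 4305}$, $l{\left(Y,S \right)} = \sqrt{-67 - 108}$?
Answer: $\frac{i \left(4 \sqrt{915} + 5 \sqrt{7}\right)}{8342} \approx 0.01609 i$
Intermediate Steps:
$G = 33593$ ($G = 9568 + 24025 = 33593$)
$l{\left(Y,S \right)} = 5 i \sqrt{7}$ ($l{\left(Y,S \right)} = \sqrt{-175} = 5 i \sqrt{7}$)
$V = 4 i \sqrt{915}$ ($V = \sqrt{-14640} = 4 i \sqrt{915} \approx 121.0 i$)
$\frac{V + l{\left(30,7 \right)}}{G - 25251} = \frac{4 i \sqrt{915} + 5 i \sqrt{7}}{33593 - 25251} = \frac{4 i \sqrt{915} + 5 i \sqrt{7}}{8342} = \left(4 i \sqrt{915} + 5 i \sqrt{7}\right) \frac{1}{8342} = \frac{2 i \sqrt{915}}{4171} + \frac{5 i \sqrt{7}}{8342}$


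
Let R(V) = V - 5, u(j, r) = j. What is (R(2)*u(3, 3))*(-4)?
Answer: 36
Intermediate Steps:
R(V) = -5 + V
(R(2)*u(3, 3))*(-4) = ((-5 + 2)*3)*(-4) = -3*3*(-4) = -9*(-4) = 36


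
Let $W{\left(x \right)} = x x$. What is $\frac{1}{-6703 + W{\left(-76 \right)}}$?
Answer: $- \frac{1}{927} \approx -0.0010787$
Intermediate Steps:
$W{\left(x \right)} = x^{2}$
$\frac{1}{-6703 + W{\left(-76 \right)}} = \frac{1}{-6703 + \left(-76\right)^{2}} = \frac{1}{-6703 + 5776} = \frac{1}{-927} = - \frac{1}{927}$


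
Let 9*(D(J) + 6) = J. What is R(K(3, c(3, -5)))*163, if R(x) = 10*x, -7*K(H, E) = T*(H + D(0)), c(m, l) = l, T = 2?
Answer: 9780/7 ≈ 1397.1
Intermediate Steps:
D(J) = -6 + J/9
K(H, E) = 12/7 - 2*H/7 (K(H, E) = -2*(H + (-6 + (⅑)*0))/7 = -2*(H + (-6 + 0))/7 = -2*(H - 6)/7 = -2*(-6 + H)/7 = -(-12 + 2*H)/7 = 12/7 - 2*H/7)
R(K(3, c(3, -5)))*163 = (10*(12/7 - 2/7*3))*163 = (10*(12/7 - 6/7))*163 = (10*(6/7))*163 = (60/7)*163 = 9780/7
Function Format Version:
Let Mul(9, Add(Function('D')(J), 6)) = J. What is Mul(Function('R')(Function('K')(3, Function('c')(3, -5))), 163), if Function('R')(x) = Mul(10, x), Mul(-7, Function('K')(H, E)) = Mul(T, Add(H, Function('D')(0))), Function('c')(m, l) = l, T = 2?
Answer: Rational(9780, 7) ≈ 1397.1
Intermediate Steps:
Function('D')(J) = Add(-6, Mul(Rational(1, 9), J))
Function('K')(H, E) = Add(Rational(12, 7), Mul(Rational(-2, 7), H)) (Function('K')(H, E) = Mul(Rational(-1, 7), Mul(2, Add(H, Add(-6, Mul(Rational(1, 9), 0))))) = Mul(Rational(-1, 7), Mul(2, Add(H, Add(-6, 0)))) = Mul(Rational(-1, 7), Mul(2, Add(H, -6))) = Mul(Rational(-1, 7), Mul(2, Add(-6, H))) = Mul(Rational(-1, 7), Add(-12, Mul(2, H))) = Add(Rational(12, 7), Mul(Rational(-2, 7), H)))
Mul(Function('R')(Function('K')(3, Function('c')(3, -5))), 163) = Mul(Mul(10, Add(Rational(12, 7), Mul(Rational(-2, 7), 3))), 163) = Mul(Mul(10, Add(Rational(12, 7), Rational(-6, 7))), 163) = Mul(Mul(10, Rational(6, 7)), 163) = Mul(Rational(60, 7), 163) = Rational(9780, 7)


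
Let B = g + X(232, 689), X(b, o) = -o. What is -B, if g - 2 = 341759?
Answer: -341072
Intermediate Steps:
g = 341761 (g = 2 + 341759 = 341761)
B = 341072 (B = 341761 - 1*689 = 341761 - 689 = 341072)
-B = -1*341072 = -341072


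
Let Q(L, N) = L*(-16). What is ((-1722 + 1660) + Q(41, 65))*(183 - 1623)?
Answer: 1033920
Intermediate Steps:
Q(L, N) = -16*L
((-1722 + 1660) + Q(41, 65))*(183 - 1623) = ((-1722 + 1660) - 16*41)*(183 - 1623) = (-62 - 656)*(-1440) = -718*(-1440) = 1033920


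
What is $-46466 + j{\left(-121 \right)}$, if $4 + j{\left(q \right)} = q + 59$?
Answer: $-46532$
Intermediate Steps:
$j{\left(q \right)} = 55 + q$ ($j{\left(q \right)} = -4 + \left(q + 59\right) = -4 + \left(59 + q\right) = 55 + q$)
$-46466 + j{\left(-121 \right)} = -46466 + \left(55 - 121\right) = -46466 - 66 = -46532$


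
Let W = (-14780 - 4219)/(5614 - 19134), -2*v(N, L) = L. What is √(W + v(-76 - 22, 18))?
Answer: 3*I*√57045/260 ≈ 2.7559*I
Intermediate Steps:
v(N, L) = -L/2
W = 18999/13520 (W = -18999/(-13520) = -18999*(-1/13520) = 18999/13520 ≈ 1.4053)
√(W + v(-76 - 22, 18)) = √(18999/13520 - ½*18) = √(18999/13520 - 9) = √(-102681/13520) = 3*I*√57045/260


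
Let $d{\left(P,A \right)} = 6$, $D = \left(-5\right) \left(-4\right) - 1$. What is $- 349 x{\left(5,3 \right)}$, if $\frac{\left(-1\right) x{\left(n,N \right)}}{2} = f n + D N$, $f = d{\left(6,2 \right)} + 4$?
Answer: $74686$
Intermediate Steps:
$D = 19$ ($D = 20 - 1 = 19$)
$f = 10$ ($f = 6 + 4 = 10$)
$x{\left(n,N \right)} = - 38 N - 20 n$ ($x{\left(n,N \right)} = - 2 \left(10 n + 19 N\right) = - 38 N - 20 n$)
$- 349 x{\left(5,3 \right)} = - 349 \left(\left(-38\right) 3 - 100\right) = - 349 \left(-114 - 100\right) = \left(-349\right) \left(-214\right) = 74686$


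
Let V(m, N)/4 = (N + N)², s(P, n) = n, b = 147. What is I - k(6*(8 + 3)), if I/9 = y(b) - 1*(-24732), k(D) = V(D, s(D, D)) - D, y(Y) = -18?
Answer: 152796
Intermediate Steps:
V(m, N) = 16*N² (V(m, N) = 4*(N + N)² = 4*(2*N)² = 4*(4*N²) = 16*N²)
k(D) = -D + 16*D² (k(D) = 16*D² - D = -D + 16*D²)
I = 222426 (I = 9*(-18 - 1*(-24732)) = 9*(-18 + 24732) = 9*24714 = 222426)
I - k(6*(8 + 3)) = 222426 - 6*(8 + 3)*(-1 + 16*(6*(8 + 3))) = 222426 - 6*11*(-1 + 16*(6*11)) = 222426 - 66*(-1 + 16*66) = 222426 - 66*(-1 + 1056) = 222426 - 66*1055 = 222426 - 1*69630 = 222426 - 69630 = 152796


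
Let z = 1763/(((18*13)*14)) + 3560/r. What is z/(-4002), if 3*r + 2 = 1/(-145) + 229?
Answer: -15935531/1340126424 ≈ -0.011891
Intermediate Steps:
r = 32914/435 (r = -⅔ + (1/(-145) + 229)/3 = -⅔ + (-1/145 + 229)/3 = -⅔ + (⅓)*(33204/145) = -⅔ + 11068/145 = 32914/435 ≈ 75.664)
z = 366517213/7701876 (z = 1763/(((18*13)*14)) + 3560/(32914/435) = 1763/((234*14)) + 3560*(435/32914) = 1763/3276 + 774300/16457 = 366517213/7701876 ≈ 47.588)
z/(-4002) = (366517213/7701876)/(-4002) = (366517213/7701876)*(-1/4002) = -15935531/1340126424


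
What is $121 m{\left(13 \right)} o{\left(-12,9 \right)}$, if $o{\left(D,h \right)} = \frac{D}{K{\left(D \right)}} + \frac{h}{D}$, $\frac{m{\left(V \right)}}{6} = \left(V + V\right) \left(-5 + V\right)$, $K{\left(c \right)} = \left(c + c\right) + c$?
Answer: $-62920$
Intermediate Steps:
$K{\left(c \right)} = 3 c$ ($K{\left(c \right)} = 2 c + c = 3 c$)
$m{\left(V \right)} = 12 V \left(-5 + V\right)$ ($m{\left(V \right)} = 6 \left(V + V\right) \left(-5 + V\right) = 6 \cdot 2 V \left(-5 + V\right) = 12 V \left(-5 + V\right)$)
$o{\left(D,h \right)} = \frac{1}{3} + \frac{h}{D}$ ($o{\left(D,h \right)} = \frac{D}{3 D} + \frac{h}{D} = D \frac{1}{3 D} + \frac{h}{D} = \frac{1}{3} + \frac{h}{D}$)
$121 m{\left(13 \right)} o{\left(-12,9 \right)} = 121 \cdot 12 \cdot 13 \left(-5 + 13\right) \frac{9 + \frac{1}{3} \left(-12\right)}{-12} = 121 \cdot 12 \cdot 13 \cdot 8 \left(- \frac{9 - 4}{12}\right) = 121 \cdot 1248 \left(\left(- \frac{1}{12}\right) 5\right) = 151008 \left(- \frac{5}{12}\right) = -62920$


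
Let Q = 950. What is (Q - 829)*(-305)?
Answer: -36905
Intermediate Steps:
(Q - 829)*(-305) = (950 - 829)*(-305) = 121*(-305) = -36905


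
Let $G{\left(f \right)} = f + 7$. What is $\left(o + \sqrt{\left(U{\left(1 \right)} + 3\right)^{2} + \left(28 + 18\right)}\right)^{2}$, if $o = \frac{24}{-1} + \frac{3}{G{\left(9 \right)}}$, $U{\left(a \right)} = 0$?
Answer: $\frac{159241}{256} - \frac{381 \sqrt{55}}{8} \approx 268.84$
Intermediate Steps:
$G{\left(f \right)} = 7 + f$
$o = - \frac{381}{16}$ ($o = \frac{24}{-1} + \frac{3}{7 + 9} = 24 \left(-1\right) + \frac{3}{16} = -24 + 3 \cdot \frac{1}{16} = -24 + \frac{3}{16} = - \frac{381}{16} \approx -23.813$)
$\left(o + \sqrt{\left(U{\left(1 \right)} + 3\right)^{2} + \left(28 + 18\right)}\right)^{2} = \left(- \frac{381}{16} + \sqrt{\left(0 + 3\right)^{2} + \left(28 + 18\right)}\right)^{2} = \left(- \frac{381}{16} + \sqrt{3^{2} + 46}\right)^{2} = \left(- \frac{381}{16} + \sqrt{9 + 46}\right)^{2} = \left(- \frac{381}{16} + \sqrt{55}\right)^{2}$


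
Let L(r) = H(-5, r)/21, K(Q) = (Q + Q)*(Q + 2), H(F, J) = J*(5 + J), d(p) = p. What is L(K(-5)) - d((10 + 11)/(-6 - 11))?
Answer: 871/17 ≈ 51.235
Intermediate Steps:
K(Q) = 2*Q*(2 + Q) (K(Q) = (2*Q)*(2 + Q) = 2*Q*(2 + Q))
L(r) = r*(5 + r)/21 (L(r) = (r*(5 + r))/21 = (r*(5 + r))*(1/21) = r*(5 + r)/21)
L(K(-5)) - d((10 + 11)/(-6 - 11)) = (2*(-5)*(2 - 5))*(5 + 2*(-5)*(2 - 5))/21 - (10 + 11)/(-6 - 11) = (2*(-5)*(-3))*(5 + 2*(-5)*(-3))/21 - 21/(-17) = (1/21)*30*(5 + 30) - 21*(-1)/17 = (1/21)*30*35 - 1*(-21/17) = 50 + 21/17 = 871/17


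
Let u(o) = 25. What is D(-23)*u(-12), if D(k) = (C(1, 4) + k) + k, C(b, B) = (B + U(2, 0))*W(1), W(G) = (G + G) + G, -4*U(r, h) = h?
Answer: -850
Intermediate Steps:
U(r, h) = -h/4
W(G) = 3*G (W(G) = 2*G + G = 3*G)
C(b, B) = 3*B (C(b, B) = (B - 1/4*0)*(3*1) = (B + 0)*3 = B*3 = 3*B)
D(k) = 12 + 2*k (D(k) = (3*4 + k) + k = (12 + k) + k = 12 + 2*k)
D(-23)*u(-12) = (12 + 2*(-23))*25 = (12 - 46)*25 = -34*25 = -850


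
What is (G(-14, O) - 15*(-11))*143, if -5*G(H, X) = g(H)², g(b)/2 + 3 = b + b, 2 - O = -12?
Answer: -431717/5 ≈ -86343.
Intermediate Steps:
O = 14 (O = 2 - 1*(-12) = 2 + 12 = 14)
g(b) = -6 + 4*b (g(b) = -6 + 2*(b + b) = -6 + 2*(2*b) = -6 + 4*b)
G(H, X) = -(-6 + 4*H)²/5
(G(-14, O) - 15*(-11))*143 = (-4*(-3 + 2*(-14))²/5 - 15*(-11))*143 = (-4*(-3 - 28)²/5 + 165)*143 = (-⅘*(-31)² + 165)*143 = (-⅘*961 + 165)*143 = (-3844/5 + 165)*143 = -3019/5*143 = -431717/5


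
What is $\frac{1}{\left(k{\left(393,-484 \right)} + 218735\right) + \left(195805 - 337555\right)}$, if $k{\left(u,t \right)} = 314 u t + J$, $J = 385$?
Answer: $- \frac{1}{59649198} \approx -1.6765 \cdot 10^{-8}$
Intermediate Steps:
$k{\left(u,t \right)} = 385 + 314 t u$ ($k{\left(u,t \right)} = 314 u t + 385 = 314 t u + 385 = 385 + 314 t u$)
$\frac{1}{\left(k{\left(393,-484 \right)} + 218735\right) + \left(195805 - 337555\right)} = \frac{1}{\left(\left(385 + 314 \left(-484\right) 393\right) + 218735\right) + \left(195805 - 337555\right)} = \frac{1}{\left(\left(385 - 59726568\right) + 218735\right) + \left(195805 - 337555\right)} = \frac{1}{\left(-59726183 + 218735\right) - 141750} = \frac{1}{-59507448 - 141750} = \frac{1}{-59649198} = - \frac{1}{59649198}$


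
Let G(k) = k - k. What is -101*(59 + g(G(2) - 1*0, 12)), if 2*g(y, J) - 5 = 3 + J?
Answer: -6969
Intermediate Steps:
G(k) = 0
g(y, J) = 4 + J/2 (g(y, J) = 5/2 + (3 + J)/2 = 5/2 + (3/2 + J/2) = 4 + J/2)
-101*(59 + g(G(2) - 1*0, 12)) = -101*(59 + (4 + (½)*12)) = -101*(59 + (4 + 6)) = -101*(59 + 10) = -101*69 = -6969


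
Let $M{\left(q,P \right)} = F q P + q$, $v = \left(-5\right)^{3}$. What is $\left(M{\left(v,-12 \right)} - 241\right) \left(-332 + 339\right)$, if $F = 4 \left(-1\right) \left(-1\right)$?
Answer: $39438$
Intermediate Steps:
$v = -125$
$F = 4$ ($F = \left(-4\right) \left(-1\right) = 4$)
$M{\left(q,P \right)} = q + 4 P q$ ($M{\left(q,P \right)} = 4 q P + q = 4 P q + q = q + 4 P q$)
$\left(M{\left(v,-12 \right)} - 241\right) \left(-332 + 339\right) = \left(- 125 \left(1 + 4 \left(-12\right)\right) - 241\right) \left(-332 + 339\right) = \left(- 125 \left(1 - 48\right) - 241\right) 7 = \left(\left(-125\right) \left(-47\right) - 241\right) 7 = \left(5875 - 241\right) 7 = 5634 \cdot 7 = 39438$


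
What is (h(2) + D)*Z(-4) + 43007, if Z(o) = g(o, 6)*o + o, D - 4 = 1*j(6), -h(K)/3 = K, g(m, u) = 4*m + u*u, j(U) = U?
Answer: 42671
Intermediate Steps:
g(m, u) = u² + 4*m (g(m, u) = 4*m + u² = u² + 4*m)
h(K) = -3*K
D = 10 (D = 4 + 1*6 = 4 + 6 = 10)
Z(o) = o + o*(36 + 4*o) (Z(o) = (6² + 4*o)*o + o = (36 + 4*o)*o + o = o*(36 + 4*o) + o = o + o*(36 + 4*o))
(h(2) + D)*Z(-4) + 43007 = (-3*2 + 10)*(-4*(37 + 4*(-4))) + 43007 = (-6 + 10)*(-4*(37 - 16)) + 43007 = 4*(-4*21) + 43007 = 4*(-84) + 43007 = -336 + 43007 = 42671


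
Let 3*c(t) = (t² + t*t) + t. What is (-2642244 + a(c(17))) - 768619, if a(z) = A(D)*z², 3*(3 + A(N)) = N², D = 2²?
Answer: -89615126/27 ≈ -3.3191e+6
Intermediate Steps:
D = 4
A(N) = -3 + N²/3
c(t) = t/3 + 2*t²/3 (c(t) = ((t² + t*t) + t)/3 = ((t² + t²) + t)/3 = (2*t² + t)/3 = (t + 2*t²)/3 = t/3 + 2*t²/3)
a(z) = 7*z²/3 (a(z) = (-3 + (⅓)*4²)*z² = (-3 + (⅓)*16)*z² = (-3 + 16/3)*z² = 7*z²/3)
(-2642244 + a(c(17))) - 768619 = (-2642244 + 7*((⅓)*17*(1 + 2*17))²/3) - 768619 = (-2642244 + 7*((⅓)*17*(1 + 34))²/3) - 768619 = (-2642244 + 7*((⅓)*17*35)²/3) - 768619 = (-2642244 + 7*(595/3)²/3) - 768619 = (-2642244 + (7/3)*(354025/9)) - 768619 = (-2642244 + 2478175/27) - 768619 = -68862413/27 - 768619 = -89615126/27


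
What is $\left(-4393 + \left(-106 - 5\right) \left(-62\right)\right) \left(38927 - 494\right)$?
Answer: $95659737$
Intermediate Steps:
$\left(-4393 + \left(-106 - 5\right) \left(-62\right)\right) \left(38927 - 494\right) = \left(-4393 - -6882\right) 38433 = \left(-4393 + 6882\right) 38433 = 2489 \cdot 38433 = 95659737$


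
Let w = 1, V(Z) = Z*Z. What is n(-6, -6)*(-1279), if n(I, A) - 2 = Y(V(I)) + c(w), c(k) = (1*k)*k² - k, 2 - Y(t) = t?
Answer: 40928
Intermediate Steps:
V(Z) = Z²
Y(t) = 2 - t
c(k) = k³ - k (c(k) = k*k² - k = k³ - k)
n(I, A) = 4 - I² (n(I, A) = 2 + ((2 - I²) + (1³ - 1*1)) = 2 + ((2 - I²) + (1 - 1)) = 2 + ((2 - I²) + 0) = 2 + (2 - I²) = 4 - I²)
n(-6, -6)*(-1279) = (4 - 1*(-6)²)*(-1279) = (4 - 1*36)*(-1279) = (4 - 36)*(-1279) = -32*(-1279) = 40928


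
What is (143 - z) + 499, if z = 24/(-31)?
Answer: 19926/31 ≈ 642.77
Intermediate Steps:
z = -24/31 (z = 24*(-1/31) = -24/31 ≈ -0.77419)
(143 - z) + 499 = (143 - 1*(-24/31)) + 499 = (143 + 24/31) + 499 = 4457/31 + 499 = 19926/31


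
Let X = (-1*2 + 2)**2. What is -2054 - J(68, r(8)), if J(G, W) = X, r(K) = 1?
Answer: -2054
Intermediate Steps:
X = 0 (X = (-2 + 2)**2 = 0**2 = 0)
J(G, W) = 0
-2054 - J(68, r(8)) = -2054 - 1*0 = -2054 + 0 = -2054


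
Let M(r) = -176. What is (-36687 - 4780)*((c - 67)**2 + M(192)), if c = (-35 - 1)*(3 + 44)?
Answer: -128294958635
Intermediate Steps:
c = -1692 (c = -36*47 = -1692)
(-36687 - 4780)*((c - 67)**2 + M(192)) = (-36687 - 4780)*((-1692 - 67)**2 - 176) = -41467*((-1759)**2 - 176) = -41467*(3094081 - 176) = -41467*3093905 = -128294958635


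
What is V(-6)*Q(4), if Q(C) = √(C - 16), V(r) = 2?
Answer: 4*I*√3 ≈ 6.9282*I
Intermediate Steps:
Q(C) = √(-16 + C)
V(-6)*Q(4) = 2*√(-16 + 4) = 2*√(-12) = 2*(2*I*√3) = 4*I*√3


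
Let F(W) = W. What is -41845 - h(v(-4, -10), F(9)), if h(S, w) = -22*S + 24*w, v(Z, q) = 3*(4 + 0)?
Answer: -41797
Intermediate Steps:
v(Z, q) = 12 (v(Z, q) = 3*4 = 12)
-41845 - h(v(-4, -10), F(9)) = -41845 - (-22*12 + 24*9) = -41845 - (-264 + 216) = -41845 - 1*(-48) = -41845 + 48 = -41797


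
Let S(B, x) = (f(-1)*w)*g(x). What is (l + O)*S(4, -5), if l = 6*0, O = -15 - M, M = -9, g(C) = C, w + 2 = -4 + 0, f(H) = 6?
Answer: -1080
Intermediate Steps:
w = -6 (w = -2 + (-4 + 0) = -2 - 4 = -6)
S(B, x) = -36*x (S(B, x) = (6*(-6))*x = -36*x)
O = -6 (O = -15 - 1*(-9) = -15 + 9 = -6)
l = 0
(l + O)*S(4, -5) = (0 - 6)*(-36*(-5)) = -6*180 = -1080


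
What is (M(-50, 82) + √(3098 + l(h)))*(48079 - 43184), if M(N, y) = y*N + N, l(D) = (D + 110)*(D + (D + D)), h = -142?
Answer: -20314250 + 4895*√16730 ≈ -1.9681e+7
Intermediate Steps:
l(D) = 3*D*(110 + D) (l(D) = (110 + D)*(D + 2*D) = (110 + D)*(3*D) = 3*D*(110 + D))
M(N, y) = N + N*y (M(N, y) = N*y + N = N + N*y)
(M(-50, 82) + √(3098 + l(h)))*(48079 - 43184) = (-50*(1 + 82) + √(3098 + 3*(-142)*(110 - 142)))*(48079 - 43184) = (-50*83 + √(3098 + 3*(-142)*(-32)))*4895 = (-4150 + √(3098 + 13632))*4895 = (-4150 + √16730)*4895 = -20314250 + 4895*√16730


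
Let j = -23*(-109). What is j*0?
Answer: 0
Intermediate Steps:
j = 2507
j*0 = 2507*0 = 0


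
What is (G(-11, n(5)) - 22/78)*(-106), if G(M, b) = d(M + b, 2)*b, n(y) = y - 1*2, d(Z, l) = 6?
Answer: -73246/39 ≈ -1878.1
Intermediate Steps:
n(y) = -2 + y (n(y) = y - 2 = -2 + y)
G(M, b) = 6*b
(G(-11, n(5)) - 22/78)*(-106) = (6*(-2 + 5) - 22/78)*(-106) = (6*3 - 22*1/78)*(-106) = (18 - 11/39)*(-106) = (691/39)*(-106) = -73246/39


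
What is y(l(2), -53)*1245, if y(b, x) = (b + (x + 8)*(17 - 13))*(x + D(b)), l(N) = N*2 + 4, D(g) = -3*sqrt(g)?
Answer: 11349420 + 1284840*sqrt(2) ≈ 1.3166e+7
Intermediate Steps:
l(N) = 4 + 2*N (l(N) = 2*N + 4 = 4 + 2*N)
y(b, x) = (x - 3*sqrt(b))*(32 + b + 4*x) (y(b, x) = (b + (x + 8)*(17 - 13))*(x - 3*sqrt(b)) = (b + (8 + x)*4)*(x - 3*sqrt(b)) = (b + (32 + 4*x))*(x - 3*sqrt(b)) = (32 + b + 4*x)*(x - 3*sqrt(b)) = (x - 3*sqrt(b))*(32 + b + 4*x))
y(l(2), -53)*1245 = (-96*sqrt(4 + 2*2) - 3*(4 + 2*2)**(3/2) + 4*(-53)**2 + 32*(-53) + (4 + 2*2)*(-53) - 12*(-53)*sqrt(4 + 2*2))*1245 = (-96*sqrt(4 + 4) - 3*(4 + 4)**(3/2) + 4*2809 - 1696 + (4 + 4)*(-53) - 12*(-53)*sqrt(4 + 4))*1245 = (-192*sqrt(2) - 48*sqrt(2) + 11236 - 1696 + 8*(-53) - 12*(-53)*sqrt(8))*1245 = (-192*sqrt(2) - 48*sqrt(2) + 11236 - 1696 - 424 - 12*(-53)*2*sqrt(2))*1245 = (-192*sqrt(2) - 48*sqrt(2) + 11236 - 1696 - 424 + 1272*sqrt(2))*1245 = (9116 + 1032*sqrt(2))*1245 = 11349420 + 1284840*sqrt(2)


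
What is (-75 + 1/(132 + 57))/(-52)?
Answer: 7087/4914 ≈ 1.4422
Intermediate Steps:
(-75 + 1/(132 + 57))/(-52) = (-75 + 1/189)*(-1/52) = -14174/189*(-1/52) = 7087/4914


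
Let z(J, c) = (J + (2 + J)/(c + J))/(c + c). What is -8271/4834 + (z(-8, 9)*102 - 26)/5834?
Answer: -73143293/42302334 ≈ -1.7291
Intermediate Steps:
z(J, c) = (J + (2 + J)/(J + c))/(2*c) (z(J, c) = (J + (2 + J)/(J + c))/((2*c)) = (J + (2 + J)/(J + c))*(1/(2*c)) = (J + (2 + J)/(J + c))/(2*c))
-8271/4834 + (z(-8, 9)*102 - 26)/5834 = -8271/4834 + (((1/2)*(2 - 8 + (-8)**2 - 8*9)/(9*(-8 + 9)))*102 - 26)/5834 = -8271*1/4834 + (((1/2)*(1/9)*(2 - 8 + 64 - 72)/1)*102 - 26)*(1/5834) = -8271/4834 + (((1/2)*(1/9)*1*(-14))*102 - 26)*(1/5834) = -8271/4834 + (-7/9*102 - 26)*(1/5834) = -8271/4834 + (-238/3 - 26)*(1/5834) = -8271/4834 - 316/3*1/5834 = -8271/4834 - 158/8751 = -73143293/42302334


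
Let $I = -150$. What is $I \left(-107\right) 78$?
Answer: $1251900$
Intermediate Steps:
$I \left(-107\right) 78 = \left(-150\right) \left(-107\right) 78 = 16050 \cdot 78 = 1251900$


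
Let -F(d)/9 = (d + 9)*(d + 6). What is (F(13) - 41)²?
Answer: 14462809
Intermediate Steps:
F(d) = -9*(6 + d)*(9 + d) (F(d) = -9*(d + 9)*(d + 6) = -9*(9 + d)*(6 + d) = -9*(6 + d)*(9 + d))
(F(13) - 41)² = ((-486 - 135*13 - 9*13²) - 41)² = ((-486 - 1755 - 9*169) - 41)² = ((-486 - 1755 - 1521) - 41)² = (-3762 - 41)² = (-3803)² = 14462809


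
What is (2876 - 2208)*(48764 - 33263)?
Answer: 10354668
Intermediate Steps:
(2876 - 2208)*(48764 - 33263) = 668*15501 = 10354668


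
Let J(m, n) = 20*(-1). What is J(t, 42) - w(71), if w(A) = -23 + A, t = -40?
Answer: -68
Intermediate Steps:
J(m, n) = -20
J(t, 42) - w(71) = -20 - (-23 + 71) = -20 - 1*48 = -20 - 48 = -68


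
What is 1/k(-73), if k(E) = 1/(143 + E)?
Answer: 70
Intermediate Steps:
1/k(-73) = 1/(1/(143 - 73)) = 1/(1/70) = 70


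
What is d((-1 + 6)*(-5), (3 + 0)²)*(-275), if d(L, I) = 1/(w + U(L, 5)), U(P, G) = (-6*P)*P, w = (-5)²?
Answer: 11/149 ≈ 0.073825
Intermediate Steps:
w = 25
U(P, G) = -6*P²
d(L, I) = 1/(25 - 6*L²)
d((-1 + 6)*(-5), (3 + 0)²)*(-275) = -1/(-25 + 6*((-1 + 6)*(-5))²)*(-275) = -1/(-25 + 6*(5*(-5))²)*(-275) = -1/(-25 + 6*(-25)²)*(-275) = -1/(-25 + 6*625)*(-275) = -1/(-25 + 3750)*(-275) = -1/3725*(-275) = 11/149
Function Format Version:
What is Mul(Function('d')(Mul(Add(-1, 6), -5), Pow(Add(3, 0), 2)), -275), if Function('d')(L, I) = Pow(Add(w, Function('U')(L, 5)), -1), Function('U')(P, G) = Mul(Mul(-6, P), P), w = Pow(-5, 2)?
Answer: Rational(11, 149) ≈ 0.073825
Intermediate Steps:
w = 25
Function('U')(P, G) = Mul(-6, Pow(P, 2))
Function('d')(L, I) = Pow(Add(25, Mul(-6, Pow(L, 2))), -1)
Mul(Function('d')(Mul(Add(-1, 6), -5), Pow(Add(3, 0), 2)), -275) = Mul(Mul(-1, Pow(Add(-25, Mul(6, Pow(Mul(Add(-1, 6), -5), 2))), -1)), -275) = Mul(Mul(-1, Pow(Add(-25, Mul(6, Pow(Mul(5, -5), 2))), -1)), -275) = Mul(Mul(-1, Pow(Add(-25, Mul(6, Pow(-25, 2))), -1)), -275) = Mul(Mul(-1, Pow(Add(-25, Mul(6, 625)), -1)), -275) = Mul(Mul(-1, Pow(Add(-25, 3750), -1)), -275) = Mul(Mul(-1, Pow(3725, -1)), -275) = Mul(Mul(-1, Rational(1, 3725)), -275) = Mul(Rational(-1, 3725), -275) = Rational(11, 149)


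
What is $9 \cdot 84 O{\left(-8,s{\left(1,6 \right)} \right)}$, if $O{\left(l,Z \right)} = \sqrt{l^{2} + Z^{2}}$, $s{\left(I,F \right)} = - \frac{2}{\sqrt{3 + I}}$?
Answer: $756 \sqrt{65} \approx 6095.1$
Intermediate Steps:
$s{\left(I,F \right)} = - \frac{2}{\sqrt{3 + I}}$
$O{\left(l,Z \right)} = \sqrt{Z^{2} + l^{2}}$
$9 \cdot 84 O{\left(-8,s{\left(1,6 \right)} \right)} = 9 \cdot 84 \sqrt{\left(- \frac{2}{\sqrt{3 + 1}}\right)^{2} + \left(-8\right)^{2}} = 756 \sqrt{\left(- \frac{2}{2}\right)^{2} + 64} = 756 \sqrt{\left(\left(-2\right) \frac{1}{2}\right)^{2} + 64} = 756 \sqrt{\left(-1\right)^{2} + 64} = 756 \sqrt{1 + 64} = 756 \sqrt{65}$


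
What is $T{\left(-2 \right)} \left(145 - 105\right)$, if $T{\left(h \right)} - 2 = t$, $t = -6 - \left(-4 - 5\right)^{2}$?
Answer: $-3400$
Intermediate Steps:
$t = -87$ ($t = -6 - \left(-9\right)^{2} = -6 - 81 = -87$)
$T{\left(h \right)} = -85$ ($T{\left(h \right)} = 2 - 87 = -85$)
$T{\left(-2 \right)} \left(145 - 105\right) = - 85 \left(145 - 105\right) = \left(-85\right) 40 = -3400$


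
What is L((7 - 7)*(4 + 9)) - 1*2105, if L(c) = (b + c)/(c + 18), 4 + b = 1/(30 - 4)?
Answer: -985243/468 ≈ -2105.2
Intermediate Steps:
b = -103/26 (b = -4 + 1/(30 - 4) = -4 + 1/26 = -103/26 ≈ -3.9615)
L(c) = (-103/26 + c)/(18 + c) (L(c) = (-103/26 + c)/(c + 18) = (-103/26 + c)/(18 + c))
L((7 - 7)*(4 + 9)) - 1*2105 = (-103/26 + (7 - 7)*(4 + 9))/(18 + (7 - 7)*(4 + 9)) - 1*2105 = (-103/26 + 0*13)/(18 + 0*13) - 2105 = (-103/26 + 0)/(18 + 0) - 2105 = -103/26/18 - 2105 = (1/18)*(-103/26) - 2105 = -103/468 - 2105 = -985243/468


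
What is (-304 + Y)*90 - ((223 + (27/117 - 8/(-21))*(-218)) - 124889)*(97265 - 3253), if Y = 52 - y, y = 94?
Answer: 3203001397468/273 ≈ 1.1733e+10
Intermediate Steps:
Y = -42 (Y = 52 - 1*94 = 52 - 94 = -42)
(-304 + Y)*90 - ((223 + (27/117 - 8/(-21))*(-218)) - 124889)*(97265 - 3253) = (-304 - 42)*90 - ((223 + (27/117 - 8/(-21))*(-218)) - 124889)*(97265 - 3253) = -346*90 - ((223 + (27*(1/117) - 8*(-1/21))*(-218)) - 124889)*94012 = -31140 - ((223 + (3/13 + 8/21)*(-218)) - 124889)*94012 = -31140 - ((223 + (167/273)*(-218)) - 124889)*94012 = -31140 - ((223 - 36406/273) - 124889)*94012 = -31140 - (24473/273 - 124889)*94012 = -31140 - (-34070224)*94012/273 = -31140 - 1*(-3203009898688/273) = -31140 + 3203009898688/273 = 3203001397468/273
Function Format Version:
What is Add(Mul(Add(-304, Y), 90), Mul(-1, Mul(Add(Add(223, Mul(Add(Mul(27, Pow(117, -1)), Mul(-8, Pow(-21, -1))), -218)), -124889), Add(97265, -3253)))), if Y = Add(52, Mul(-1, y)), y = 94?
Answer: Rational(3203001397468, 273) ≈ 1.1733e+10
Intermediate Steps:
Y = -42 (Y = Add(52, Mul(-1, 94)) = Add(52, -94) = -42)
Add(Mul(Add(-304, Y), 90), Mul(-1, Mul(Add(Add(223, Mul(Add(Mul(27, Pow(117, -1)), Mul(-8, Pow(-21, -1))), -218)), -124889), Add(97265, -3253)))) = Add(Mul(Add(-304, -42), 90), Mul(-1, Mul(Add(Add(223, Mul(Add(Mul(27, Pow(117, -1)), Mul(-8, Pow(-21, -1))), -218)), -124889), Add(97265, -3253)))) = Add(Mul(-346, 90), Mul(-1, Mul(Add(Add(223, Mul(Add(Mul(27, Rational(1, 117)), Mul(-8, Rational(-1, 21))), -218)), -124889), 94012))) = Add(-31140, Mul(-1, Mul(Add(Add(223, Mul(Add(Rational(3, 13), Rational(8, 21)), -218)), -124889), 94012))) = Add(-31140, Mul(-1, Mul(Add(Add(223, Mul(Rational(167, 273), -218)), -124889), 94012))) = Add(-31140, Mul(-1, Mul(Add(Add(223, Rational(-36406, 273)), -124889), 94012))) = Add(-31140, Mul(-1, Mul(Add(Rational(24473, 273), -124889), 94012))) = Add(-31140, Mul(-1, Mul(Rational(-34070224, 273), 94012))) = Add(-31140, Mul(-1, Rational(-3203009898688, 273))) = Add(-31140, Rational(3203009898688, 273)) = Rational(3203001397468, 273)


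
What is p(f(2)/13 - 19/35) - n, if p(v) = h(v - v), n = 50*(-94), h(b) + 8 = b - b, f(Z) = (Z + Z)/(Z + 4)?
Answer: 4692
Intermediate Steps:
f(Z) = 2*Z/(4 + Z) (f(Z) = (2*Z)/(4 + Z) = 2*Z/(4 + Z))
h(b) = -8 (h(b) = -8 + (b - b) = -8 + 0 = -8)
n = -4700
p(v) = -8
p(f(2)/13 - 19/35) - n = -8 - 1*(-4700) = -8 + 4700 = 4692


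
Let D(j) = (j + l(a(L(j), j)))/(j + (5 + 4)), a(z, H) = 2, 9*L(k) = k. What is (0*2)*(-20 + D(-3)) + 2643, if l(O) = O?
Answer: 2643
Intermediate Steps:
L(k) = k/9
D(j) = (2 + j)/(9 + j) (D(j) = (j + 2)/(j + (5 + 4)) = (2 + j)/(j + 9) = (2 + j)/(9 + j))
(0*2)*(-20 + D(-3)) + 2643 = (0*2)*(-20 + (2 - 3)/(9 - 3)) + 2643 = 0*(-20 - 1/6) + 2643 = 0*(-20 + (⅙)*(-1)) + 2643 = 0*(-20 - ⅙) + 2643 = 0*(-121/6) + 2643 = 0 + 2643 = 2643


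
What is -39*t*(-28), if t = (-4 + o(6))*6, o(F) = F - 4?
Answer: -13104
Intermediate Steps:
o(F) = -4 + F
t = -12 (t = (-4 + (-4 + 6))*6 = (-4 + 2)*6 = -2*6 = -12)
-39*t*(-28) = -39*(-12)*(-28) = 468*(-28) = -13104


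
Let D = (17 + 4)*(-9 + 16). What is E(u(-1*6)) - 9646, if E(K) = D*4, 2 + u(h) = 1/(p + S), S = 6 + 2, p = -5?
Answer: -9058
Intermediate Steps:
S = 8
D = 147 (D = 21*7 = 147)
u(h) = -5/3 (u(h) = -2 + 1/(-5 + 8) = -2 + 1/3 = -2 + ⅓ = -5/3)
E(K) = 588 (E(K) = 147*4 = 588)
E(u(-1*6)) - 9646 = 588 - 9646 = -9058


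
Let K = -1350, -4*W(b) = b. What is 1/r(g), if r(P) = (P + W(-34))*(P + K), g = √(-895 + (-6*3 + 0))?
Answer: -49552/7186070633 + 5366*I*√913/7186070633 ≈ -6.8956e-6 + 2.2563e-5*I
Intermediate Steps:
W(b) = -b/4
g = I*√913 (g = √(-895 + (-18 + 0)) = √(-895 - 18) = √(-913) = I*√913 ≈ 30.216*I)
r(P) = (-1350 + P)*(17/2 + P) (r(P) = (P - ¼*(-34))*(P - 1350) = (P + 17/2)*(-1350 + P) = (17/2 + P)*(-1350 + P) = (-1350 + P)*(17/2 + P))
1/r(g) = 1/(-11475 + (I*√913)² - 2683*I*√913/2) = 1/(-11475 - 913 - 2683*I*√913/2) = 1/(-12388 - 2683*I*√913/2)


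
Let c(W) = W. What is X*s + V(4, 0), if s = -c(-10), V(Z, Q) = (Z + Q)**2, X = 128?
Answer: 1296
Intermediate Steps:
V(Z, Q) = (Q + Z)**2
s = 10 (s = -1*(-10) = 10)
X*s + V(4, 0) = 128*10 + (0 + 4)**2 = 1280 + 4**2 = 1280 + 16 = 1296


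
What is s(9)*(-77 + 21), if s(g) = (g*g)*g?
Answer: -40824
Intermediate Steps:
s(g) = g³ (s(g) = g²*g = g³)
s(9)*(-77 + 21) = 9³*(-77 + 21) = 729*(-56) = -40824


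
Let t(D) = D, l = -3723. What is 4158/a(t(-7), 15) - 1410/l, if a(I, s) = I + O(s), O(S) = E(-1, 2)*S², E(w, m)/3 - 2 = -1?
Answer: 2737019/414494 ≈ 6.6033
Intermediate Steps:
E(w, m) = 3 (E(w, m) = 6 + 3*(-1) = 6 - 3 = 3)
O(S) = 3*S²
a(I, s) = I + 3*s²
4158/a(t(-7), 15) - 1410/l = 4158/(-7 + 3*15²) - 1410/(-3723) = 4158/(-7 + 3*225) - 1410*(-1/3723) = 4158/(-7 + 675) + 470/1241 = 4158/668 + 470/1241 = 4158*(1/668) + 470/1241 = 2079/334 + 470/1241 = 2737019/414494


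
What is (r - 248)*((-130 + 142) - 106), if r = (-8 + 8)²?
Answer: 23312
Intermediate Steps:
r = 0 (r = 0² = 0)
(r - 248)*((-130 + 142) - 106) = (0 - 248)*((-130 + 142) - 106) = -248*(12 - 106) = -248*(-94) = 23312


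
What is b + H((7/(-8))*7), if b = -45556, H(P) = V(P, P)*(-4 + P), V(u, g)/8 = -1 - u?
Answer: -367769/8 ≈ -45971.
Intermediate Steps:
V(u, g) = -8 - 8*u (V(u, g) = 8*(-1 - u) = -8 - 8*u)
H(P) = (-8 - 8*P)*(-4 + P)
b + H((7/(-8))*7) = -45556 - 8*(1 + (7/(-8))*7)*(-4 + (7/(-8))*7) = -45556 - 8*(1 + (7*(-1/8))*7)*(-4 + (7*(-1/8))*7) = -45556 - 8*(1 - 7/8*7)*(-4 - 7/8*7) = -45556 - 8*(1 - 49/8)*(-4 - 49/8) = -45556 - 8*(-41/8)*(-81/8) = -45556 - 3321/8 = -367769/8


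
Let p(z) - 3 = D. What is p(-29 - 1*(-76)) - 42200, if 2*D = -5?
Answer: -84399/2 ≈ -42200.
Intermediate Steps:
D = -5/2 (D = (½)*(-5) = -5/2 ≈ -2.5000)
p(z) = ½ (p(z) = 3 - 5/2 = ½)
p(-29 - 1*(-76)) - 42200 = ½ - 42200 = -84399/2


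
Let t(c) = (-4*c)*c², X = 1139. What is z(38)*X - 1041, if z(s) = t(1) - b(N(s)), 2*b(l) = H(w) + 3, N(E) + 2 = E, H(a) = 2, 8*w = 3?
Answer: -16889/2 ≈ -8444.5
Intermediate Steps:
w = 3/8 (w = (⅛)*3 = 3/8 ≈ 0.37500)
N(E) = -2 + E
b(l) = 5/2 (b(l) = (2 + 3)/2 = (½)*5 = 5/2)
t(c) = -4*c³
z(s) = -13/2 (z(s) = -4*1³ - 1*5/2 = -4*1 - 5/2 = -4 - 5/2 = -13/2)
z(38)*X - 1041 = -13/2*1139 - 1041 = -14807/2 - 1041 = -16889/2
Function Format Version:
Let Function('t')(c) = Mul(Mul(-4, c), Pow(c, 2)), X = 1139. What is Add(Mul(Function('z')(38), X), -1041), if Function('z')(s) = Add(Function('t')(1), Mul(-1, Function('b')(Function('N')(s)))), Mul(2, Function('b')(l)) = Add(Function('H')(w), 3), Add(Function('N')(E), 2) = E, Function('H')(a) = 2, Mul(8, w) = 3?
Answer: Rational(-16889, 2) ≈ -8444.5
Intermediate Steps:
w = Rational(3, 8) (w = Mul(Rational(1, 8), 3) = Rational(3, 8) ≈ 0.37500)
Function('N')(E) = Add(-2, E)
Function('b')(l) = Rational(5, 2) (Function('b')(l) = Mul(Rational(1, 2), Add(2, 3)) = Mul(Rational(1, 2), 5) = Rational(5, 2))
Function('t')(c) = Mul(-4, Pow(c, 3))
Function('z')(s) = Rational(-13, 2) (Function('z')(s) = Add(Mul(-4, Pow(1, 3)), Mul(-1, Rational(5, 2))) = Add(Mul(-4, 1), Rational(-5, 2)) = Add(-4, Rational(-5, 2)) = Rational(-13, 2))
Add(Mul(Function('z')(38), X), -1041) = Add(Mul(Rational(-13, 2), 1139), -1041) = Add(Rational(-14807, 2), -1041) = Rational(-16889, 2)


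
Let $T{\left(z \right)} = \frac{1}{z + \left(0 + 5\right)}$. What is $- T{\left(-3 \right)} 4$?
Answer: $-2$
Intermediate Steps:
$T{\left(z \right)} = \frac{1}{5 + z}$ ($T{\left(z \right)} = \frac{1}{z + 5} = \frac{1}{5 + z}$)
$- T{\left(-3 \right)} 4 = - \frac{1}{5 - 3} \cdot 4 = - \frac{1}{2} \cdot 4 = \left(-1\right) \frac{1}{2} \cdot 4 = \left(- \frac{1}{2}\right) 4 = -2$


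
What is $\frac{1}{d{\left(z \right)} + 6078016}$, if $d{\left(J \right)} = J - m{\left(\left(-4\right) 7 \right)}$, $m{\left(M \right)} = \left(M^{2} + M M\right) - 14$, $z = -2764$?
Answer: $\frac{1}{6073698} \approx 1.6464 \cdot 10^{-7}$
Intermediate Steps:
$m{\left(M \right)} = -14 + 2 M^{2}$ ($m{\left(M \right)} = \left(M^{2} + M^{2}\right) - 14 = 2 M^{2} - 14 = -14 + 2 M^{2}$)
$d{\left(J \right)} = -1554 + J$ ($d{\left(J \right)} = J - \left(-14 + 2 \left(\left(-4\right) 7\right)^{2}\right) = J - \left(-14 + 2 \left(-28\right)^{2}\right) = J - \left(-14 + 2 \cdot 784\right) = J - \left(-14 + 1568\right) = J - 1554 = -1554 + J$)
$\frac{1}{d{\left(z \right)} + 6078016} = \frac{1}{\left(-1554 - 2764\right) + 6078016} = \frac{1}{-4318 + 6078016} = \frac{1}{6073698}$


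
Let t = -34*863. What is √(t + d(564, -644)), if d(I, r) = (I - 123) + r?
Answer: I*√29545 ≈ 171.89*I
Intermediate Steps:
d(I, r) = -123 + I + r (d(I, r) = (-123 + I) + r = -123 + I + r)
t = -29342
√(t + d(564, -644)) = √(-29342 + (-123 + 564 - 644)) = √(-29342 - 203) = √(-29545) = I*√29545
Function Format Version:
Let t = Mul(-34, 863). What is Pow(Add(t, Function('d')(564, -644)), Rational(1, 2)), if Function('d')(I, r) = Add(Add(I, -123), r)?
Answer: Mul(I, Pow(29545, Rational(1, 2))) ≈ Mul(171.89, I)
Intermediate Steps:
Function('d')(I, r) = Add(-123, I, r) (Function('d')(I, r) = Add(Add(-123, I), r) = Add(-123, I, r))
t = -29342
Pow(Add(t, Function('d')(564, -644)), Rational(1, 2)) = Pow(Add(-29342, Add(-123, 564, -644)), Rational(1, 2)) = Pow(Add(-29342, -203), Rational(1, 2)) = Pow(-29545, Rational(1, 2)) = Mul(I, Pow(29545, Rational(1, 2)))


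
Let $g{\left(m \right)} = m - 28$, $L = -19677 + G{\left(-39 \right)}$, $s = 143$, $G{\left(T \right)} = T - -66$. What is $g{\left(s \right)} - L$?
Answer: $19765$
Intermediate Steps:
$G{\left(T \right)} = 66 + T$ ($G{\left(T \right)} = T + 66 = 66 + T$)
$L = -19650$ ($L = -19677 + \left(66 - 39\right) = -19677 + 27 = -19650$)
$g{\left(m \right)} = -28 + m$ ($g{\left(m \right)} = m - 28 = -28 + m$)
$g{\left(s \right)} - L = \left(-28 + 143\right) - -19650 = 115 + 19650 = 19765$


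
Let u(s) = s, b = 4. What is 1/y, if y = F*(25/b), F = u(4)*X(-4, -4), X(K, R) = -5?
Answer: -1/125 ≈ -0.0080000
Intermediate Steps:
F = -20 (F = 4*(-5) = -20)
y = -125 (y = -500/4 = -20*25/4 = -125)
1/y = 1/(-125) = -1/125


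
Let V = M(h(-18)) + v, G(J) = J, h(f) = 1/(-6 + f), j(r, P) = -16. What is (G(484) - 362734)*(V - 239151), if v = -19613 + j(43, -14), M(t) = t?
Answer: 374972280375/4 ≈ 9.3743e+10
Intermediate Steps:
v = -19629 (v = -19613 - 16 = -19629)
V = -471097/24 (V = 1/(-6 - 18) - 19629 = 1/(-24) - 19629 = -1/24 - 19629 = -471097/24 ≈ -19629.)
(G(484) - 362734)*(V - 239151) = (484 - 362734)*(-471097/24 - 239151) = -362250*(-6210721/24) = 374972280375/4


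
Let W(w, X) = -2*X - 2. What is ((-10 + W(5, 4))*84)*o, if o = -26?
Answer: 43680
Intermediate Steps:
W(w, X) = -2 - 2*X
((-10 + W(5, 4))*84)*o = ((-10 + (-2 - 2*4))*84)*(-26) = ((-10 + (-2 - 8))*84)*(-26) = ((-10 - 10)*84)*(-26) = -20*84*(-26) = -1680*(-26) = 43680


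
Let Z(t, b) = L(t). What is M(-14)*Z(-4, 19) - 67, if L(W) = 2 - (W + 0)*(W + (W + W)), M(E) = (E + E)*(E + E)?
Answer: -36131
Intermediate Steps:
M(E) = 4*E**2 (M(E) = (2*E)*(2*E) = 4*E**2)
L(W) = 2 - 3*W**2 (L(W) = 2 - W*(W + 2*W) = 2 - W*3*W = 2 - 3*W**2)
Z(t, b) = 2 - 3*t**2
M(-14)*Z(-4, 19) - 67 = (4*(-14)**2)*(2 - 3*(-4)**2) - 67 = (4*196)*(2 - 3*16) - 67 = 784*(2 - 48) - 67 = 784*(-46) - 67 = -36064 - 67 = -36131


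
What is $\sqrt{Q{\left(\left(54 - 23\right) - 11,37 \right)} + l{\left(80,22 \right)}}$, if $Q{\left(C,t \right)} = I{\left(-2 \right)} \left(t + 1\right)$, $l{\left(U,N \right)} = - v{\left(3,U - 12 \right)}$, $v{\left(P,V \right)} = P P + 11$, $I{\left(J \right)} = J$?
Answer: $4 i \sqrt{6} \approx 9.798 i$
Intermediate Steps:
$v{\left(P,V \right)} = 11 + P^{2}$ ($v{\left(P,V \right)} = P^{2} + 11 = 11 + P^{2}$)
$l{\left(U,N \right)} = -20$ ($l{\left(U,N \right)} = - (11 + 3^{2}) = - (11 + 9) = \left(-1\right) 20 = -20$)
$Q{\left(C,t \right)} = -2 - 2 t$ ($Q{\left(C,t \right)} = - 2 \left(t + 1\right) = - 2 \left(1 + t\right) = -2 - 2 t$)
$\sqrt{Q{\left(\left(54 - 23\right) - 11,37 \right)} + l{\left(80,22 \right)}} = \sqrt{\left(-2 - 74\right) - 20} = \sqrt{-76 - 20} = \sqrt{-96} = 4 i \sqrt{6}$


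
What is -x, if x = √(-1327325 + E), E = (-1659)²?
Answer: -2*√356239 ≈ -1193.7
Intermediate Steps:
E = 2752281
x = 2*√356239 (x = √(-1327325 + 2752281) = √1424956 = 2*√356239 ≈ 1193.7)
-x = -2*√356239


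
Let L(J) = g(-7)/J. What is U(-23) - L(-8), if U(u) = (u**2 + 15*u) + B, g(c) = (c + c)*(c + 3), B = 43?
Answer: 234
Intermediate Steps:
g(c) = 2*c*(3 + c) (g(c) = (2*c)*(3 + c) = 2*c*(3 + c))
U(u) = 43 + u**2 + 15*u (U(u) = (u**2 + 15*u) + 43 = 43 + u**2 + 15*u)
L(J) = 56/J (L(J) = (2*(-7)*(3 - 7))/J = (2*(-7)*(-4))/J = 56/J)
U(-23) - L(-8) = (43 + (-23)**2 + 15*(-23)) - 56/(-8) = (43 + 529 - 345) - 56*(-1)/8 = 227 - 1*(-7) = 227 + 7 = 234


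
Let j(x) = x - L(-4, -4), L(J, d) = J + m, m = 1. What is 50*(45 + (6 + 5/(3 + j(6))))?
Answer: 15425/6 ≈ 2570.8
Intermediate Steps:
L(J, d) = 1 + J (L(J, d) = J + 1 = 1 + J)
j(x) = 3 + x (j(x) = x - (1 - 4) = x - 1*(-3) = x + 3 = 3 + x)
50*(45 + (6 + 5/(3 + j(6)))) = 50*(45 + (6 + 5/(3 + (3 + 6)))) = 50*(45 + (6 + 5/(3 + 9))) = 50*(45 + (6 + 5/12)) = 50*(45 + 77/12) = 50*(617/12) = 15425/6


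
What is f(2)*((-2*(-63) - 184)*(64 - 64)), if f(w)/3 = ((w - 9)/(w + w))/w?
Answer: 0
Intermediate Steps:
f(w) = 3*(-9 + w)/(2*w²) (f(w) = 3*(((w - 9)/(w + w))/w) = 3*(((-9 + w)/((2*w)))/w) = 3*(((-9 + w)*(1/(2*w)))/w) = 3*(((-9 + w)/(2*w))/w) = 3*((-9 + w)/(2*w²)) = 3*(-9 + w)/(2*w²))
f(2)*((-2*(-63) - 184)*(64 - 64)) = ((3/2)*(-9 + 2)/2²)*((-2*(-63) - 184)*(64 - 64)) = ((3/2)*(¼)*(-7))*((126 - 184)*0) = -(-609)*0/4 = -21/8*0 = 0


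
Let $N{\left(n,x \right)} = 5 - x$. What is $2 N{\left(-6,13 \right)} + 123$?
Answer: $107$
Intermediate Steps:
$2 N{\left(-6,13 \right)} + 123 = 2 \left(5 - 13\right) + 123 = 2 \left(-8\right) + 123 = -16 + 123 = 107$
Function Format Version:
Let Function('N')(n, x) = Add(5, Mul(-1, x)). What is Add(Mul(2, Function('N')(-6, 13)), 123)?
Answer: 107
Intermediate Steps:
Add(Mul(2, Function('N')(-6, 13)), 123) = Add(Mul(2, Add(5, Mul(-1, 13))), 123) = Add(Mul(2, Add(5, -13)), 123) = Add(Mul(2, -8), 123) = Add(-16, 123) = 107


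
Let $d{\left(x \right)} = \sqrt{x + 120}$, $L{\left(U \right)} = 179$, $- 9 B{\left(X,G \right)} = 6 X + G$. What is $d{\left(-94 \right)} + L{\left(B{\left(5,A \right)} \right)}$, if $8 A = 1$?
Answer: $179 + \sqrt{26} \approx 184.1$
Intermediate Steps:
$A = \frac{1}{8}$ ($A = \frac{1}{8} \cdot 1 = \frac{1}{8} \approx 0.125$)
$B{\left(X,G \right)} = - \frac{2 X}{3} - \frac{G}{9}$ ($B{\left(X,G \right)} = - \frac{6 X + G}{9} = - \frac{G + 6 X}{9} = - \frac{2 X}{3} - \frac{G}{9}$)
$d{\left(x \right)} = \sqrt{120 + x}$
$d{\left(-94 \right)} + L{\left(B{\left(5,A \right)} \right)} = \sqrt{120 - 94} + 179 = \sqrt{26} + 179 = 179 + \sqrt{26}$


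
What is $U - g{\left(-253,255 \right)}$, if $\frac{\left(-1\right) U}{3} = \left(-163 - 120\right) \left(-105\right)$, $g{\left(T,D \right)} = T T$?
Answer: $-153154$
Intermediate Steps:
$g{\left(T,D \right)} = T^{2}$
$U = -89145$ ($U = - 3 \left(-163 - 120\right) \left(-105\right) = - 3 \left(\left(-283\right) \left(-105\right)\right) = \left(-3\right) 29715 = -89145$)
$U - g{\left(-253,255 \right)} = -89145 - \left(-253\right)^{2} = -89145 - 64009 = -153154$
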